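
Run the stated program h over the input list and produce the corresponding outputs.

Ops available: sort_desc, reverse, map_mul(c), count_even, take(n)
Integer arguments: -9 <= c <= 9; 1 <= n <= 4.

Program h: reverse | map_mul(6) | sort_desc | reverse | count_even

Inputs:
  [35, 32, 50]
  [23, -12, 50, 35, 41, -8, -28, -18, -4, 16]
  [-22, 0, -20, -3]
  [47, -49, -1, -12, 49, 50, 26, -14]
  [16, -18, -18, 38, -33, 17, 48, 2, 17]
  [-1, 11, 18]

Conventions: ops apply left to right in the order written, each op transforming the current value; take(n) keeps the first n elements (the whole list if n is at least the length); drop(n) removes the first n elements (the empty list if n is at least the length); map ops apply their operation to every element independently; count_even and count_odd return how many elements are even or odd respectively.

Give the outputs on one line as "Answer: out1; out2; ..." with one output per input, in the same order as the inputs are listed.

Execution, op by op:
  [35, 32, 50] -> [50, 32, 35] -> [300, 192, 210] -> [300, 210, 192] -> [192, 210, 300] -> 3
  [23, -12, 50, 35, 41, -8, -28, -18, -4, 16] -> [16, -4, -18, -28, -8, 41, 35, 50, -12, 23] -> [96, -24, -108, -168, -48, 246, 210, 300, -72, 138] -> [300, 246, 210, 138, 96, -24, -48, -72, -108, -168] -> [-168, -108, -72, -48, -24, 96, 138, 210, 246, 300] -> 10
  [-22, 0, -20, -3] -> [-3, -20, 0, -22] -> [-18, -120, 0, -132] -> [0, -18, -120, -132] -> [-132, -120, -18, 0] -> 4
  [47, -49, -1, -12, 49, 50, 26, -14] -> [-14, 26, 50, 49, -12, -1, -49, 47] -> [-84, 156, 300, 294, -72, -6, -294, 282] -> [300, 294, 282, 156, -6, -72, -84, -294] -> [-294, -84, -72, -6, 156, 282, 294, 300] -> 8
  [16, -18, -18, 38, -33, 17, 48, 2, 17] -> [17, 2, 48, 17, -33, 38, -18, -18, 16] -> [102, 12, 288, 102, -198, 228, -108, -108, 96] -> [288, 228, 102, 102, 96, 12, -108, -108, -198] -> [-198, -108, -108, 12, 96, 102, 102, 228, 288] -> 9
  [-1, 11, 18] -> [18, 11, -1] -> [108, 66, -6] -> [108, 66, -6] -> [-6, 66, 108] -> 3

3; 10; 4; 8; 9; 3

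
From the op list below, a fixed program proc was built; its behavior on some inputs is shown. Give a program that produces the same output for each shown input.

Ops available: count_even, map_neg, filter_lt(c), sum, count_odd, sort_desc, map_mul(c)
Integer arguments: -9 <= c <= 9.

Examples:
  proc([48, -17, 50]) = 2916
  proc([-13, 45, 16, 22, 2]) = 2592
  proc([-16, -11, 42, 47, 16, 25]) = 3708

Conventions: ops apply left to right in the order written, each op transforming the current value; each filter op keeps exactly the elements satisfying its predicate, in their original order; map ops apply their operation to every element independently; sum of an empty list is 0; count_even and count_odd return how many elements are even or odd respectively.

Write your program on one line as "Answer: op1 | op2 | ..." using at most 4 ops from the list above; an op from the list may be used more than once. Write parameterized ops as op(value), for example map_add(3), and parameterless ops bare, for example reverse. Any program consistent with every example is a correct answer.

map_mul(4) | map_mul(9) | sum

Check, running the answer program on each example:
  [48, -17, 50] -> [192, -68, 200] -> [1728, -612, 1800] -> 2916
  [-13, 45, 16, 22, 2] -> [-52, 180, 64, 88, 8] -> [-468, 1620, 576, 792, 72] -> 2592
  [-16, -11, 42, 47, 16, 25] -> [-64, -44, 168, 188, 64, 100] -> [-576, -396, 1512, 1692, 576, 900] -> 3708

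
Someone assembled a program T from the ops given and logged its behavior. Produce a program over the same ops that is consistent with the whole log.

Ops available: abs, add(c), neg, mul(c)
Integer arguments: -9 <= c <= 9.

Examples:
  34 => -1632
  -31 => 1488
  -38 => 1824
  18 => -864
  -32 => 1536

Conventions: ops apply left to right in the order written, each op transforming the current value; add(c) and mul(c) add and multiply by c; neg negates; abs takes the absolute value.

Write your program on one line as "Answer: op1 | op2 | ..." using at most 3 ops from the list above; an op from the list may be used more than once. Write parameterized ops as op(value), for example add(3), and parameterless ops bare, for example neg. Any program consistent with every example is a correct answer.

mul(-8) | mul(6)

Check, running the answer program on each example:
  34 -> -272 -> -1632
  -31 -> 248 -> 1488
  -38 -> 304 -> 1824
  18 -> -144 -> -864
  -32 -> 256 -> 1536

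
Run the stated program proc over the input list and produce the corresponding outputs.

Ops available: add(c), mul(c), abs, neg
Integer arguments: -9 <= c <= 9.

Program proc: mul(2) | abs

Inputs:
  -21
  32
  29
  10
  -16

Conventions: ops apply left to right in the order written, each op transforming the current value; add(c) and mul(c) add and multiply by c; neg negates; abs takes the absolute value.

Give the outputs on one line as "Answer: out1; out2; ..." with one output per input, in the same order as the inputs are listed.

Execution, op by op:
  -21 -> -42 -> 42
  32 -> 64 -> 64
  29 -> 58 -> 58
  10 -> 20 -> 20
  -16 -> -32 -> 32

42; 64; 58; 20; 32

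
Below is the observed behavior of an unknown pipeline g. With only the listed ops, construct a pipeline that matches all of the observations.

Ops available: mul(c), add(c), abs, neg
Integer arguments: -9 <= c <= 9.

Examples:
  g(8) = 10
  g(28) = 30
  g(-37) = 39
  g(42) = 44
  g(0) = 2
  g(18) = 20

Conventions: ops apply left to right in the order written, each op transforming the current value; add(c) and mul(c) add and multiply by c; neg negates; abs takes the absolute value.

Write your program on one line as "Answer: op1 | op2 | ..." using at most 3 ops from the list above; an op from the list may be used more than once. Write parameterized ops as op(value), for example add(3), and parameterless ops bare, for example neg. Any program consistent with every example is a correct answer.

abs | add(2)

Check, running the answer program on each example:
  8 -> 8 -> 10
  28 -> 28 -> 30
  -37 -> 37 -> 39
  42 -> 42 -> 44
  0 -> 0 -> 2
  18 -> 18 -> 20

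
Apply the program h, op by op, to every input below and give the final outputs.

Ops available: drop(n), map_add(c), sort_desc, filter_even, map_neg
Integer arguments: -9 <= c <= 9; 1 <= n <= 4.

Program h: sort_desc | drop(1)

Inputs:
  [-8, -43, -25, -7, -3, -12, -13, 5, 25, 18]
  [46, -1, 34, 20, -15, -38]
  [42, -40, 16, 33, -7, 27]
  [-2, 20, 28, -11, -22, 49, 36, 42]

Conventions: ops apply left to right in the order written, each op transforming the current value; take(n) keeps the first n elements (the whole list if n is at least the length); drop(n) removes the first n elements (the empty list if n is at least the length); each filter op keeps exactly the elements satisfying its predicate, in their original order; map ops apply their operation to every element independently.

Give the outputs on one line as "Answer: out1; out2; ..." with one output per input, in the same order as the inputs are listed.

[18, 5, -3, -7, -8, -12, -13, -25, -43]; [34, 20, -1, -15, -38]; [33, 27, 16, -7, -40]; [42, 36, 28, 20, -2, -11, -22]

Execution, op by op:
  [-8, -43, -25, -7, -3, -12, -13, 5, 25, 18] -> [25, 18, 5, -3, -7, -8, -12, -13, -25, -43] -> [18, 5, -3, -7, -8, -12, -13, -25, -43]
  [46, -1, 34, 20, -15, -38] -> [46, 34, 20, -1, -15, -38] -> [34, 20, -1, -15, -38]
  [42, -40, 16, 33, -7, 27] -> [42, 33, 27, 16, -7, -40] -> [33, 27, 16, -7, -40]
  [-2, 20, 28, -11, -22, 49, 36, 42] -> [49, 42, 36, 28, 20, -2, -11, -22] -> [42, 36, 28, 20, -2, -11, -22]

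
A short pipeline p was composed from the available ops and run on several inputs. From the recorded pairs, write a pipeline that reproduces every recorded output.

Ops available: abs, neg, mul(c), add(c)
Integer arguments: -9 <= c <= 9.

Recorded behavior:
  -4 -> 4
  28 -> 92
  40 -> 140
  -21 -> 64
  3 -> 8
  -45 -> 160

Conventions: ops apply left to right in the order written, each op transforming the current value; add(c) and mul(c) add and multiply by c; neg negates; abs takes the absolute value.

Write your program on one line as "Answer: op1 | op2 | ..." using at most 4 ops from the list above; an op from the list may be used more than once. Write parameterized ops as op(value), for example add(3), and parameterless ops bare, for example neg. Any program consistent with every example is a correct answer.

abs | add(-5) | mul(4) | abs

Check, running the answer program on each example:
  -4 -> 4 -> -1 -> -4 -> 4
  28 -> 28 -> 23 -> 92 -> 92
  40 -> 40 -> 35 -> 140 -> 140
  -21 -> 21 -> 16 -> 64 -> 64
  3 -> 3 -> -2 -> -8 -> 8
  -45 -> 45 -> 40 -> 160 -> 160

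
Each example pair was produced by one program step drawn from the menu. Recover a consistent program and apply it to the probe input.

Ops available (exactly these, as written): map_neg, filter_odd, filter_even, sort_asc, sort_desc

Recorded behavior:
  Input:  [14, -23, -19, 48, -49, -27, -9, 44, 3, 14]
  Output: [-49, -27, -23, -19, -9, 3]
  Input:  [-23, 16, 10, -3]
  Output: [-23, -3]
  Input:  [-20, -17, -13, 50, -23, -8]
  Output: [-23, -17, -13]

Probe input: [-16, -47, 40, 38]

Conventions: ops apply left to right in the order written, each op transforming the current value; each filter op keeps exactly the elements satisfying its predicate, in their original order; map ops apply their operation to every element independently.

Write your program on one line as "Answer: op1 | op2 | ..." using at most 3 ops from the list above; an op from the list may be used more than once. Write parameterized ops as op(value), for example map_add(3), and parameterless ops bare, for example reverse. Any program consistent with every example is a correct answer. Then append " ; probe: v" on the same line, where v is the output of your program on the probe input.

filter_odd | sort_asc ; probe: [-47]

Check, running the answer program on each example:
  [14, -23, -19, 48, -49, -27, -9, 44, 3, 14] -> [-23, -19, -49, -27, -9, 3] -> [-49, -27, -23, -19, -9, 3]
  [-23, 16, 10, -3] -> [-23, -3] -> [-23, -3]
  [-20, -17, -13, 50, -23, -8] -> [-17, -13, -23] -> [-23, -17, -13]
  probe: [-16, -47, 40, 38] -> [-47] -> [-47]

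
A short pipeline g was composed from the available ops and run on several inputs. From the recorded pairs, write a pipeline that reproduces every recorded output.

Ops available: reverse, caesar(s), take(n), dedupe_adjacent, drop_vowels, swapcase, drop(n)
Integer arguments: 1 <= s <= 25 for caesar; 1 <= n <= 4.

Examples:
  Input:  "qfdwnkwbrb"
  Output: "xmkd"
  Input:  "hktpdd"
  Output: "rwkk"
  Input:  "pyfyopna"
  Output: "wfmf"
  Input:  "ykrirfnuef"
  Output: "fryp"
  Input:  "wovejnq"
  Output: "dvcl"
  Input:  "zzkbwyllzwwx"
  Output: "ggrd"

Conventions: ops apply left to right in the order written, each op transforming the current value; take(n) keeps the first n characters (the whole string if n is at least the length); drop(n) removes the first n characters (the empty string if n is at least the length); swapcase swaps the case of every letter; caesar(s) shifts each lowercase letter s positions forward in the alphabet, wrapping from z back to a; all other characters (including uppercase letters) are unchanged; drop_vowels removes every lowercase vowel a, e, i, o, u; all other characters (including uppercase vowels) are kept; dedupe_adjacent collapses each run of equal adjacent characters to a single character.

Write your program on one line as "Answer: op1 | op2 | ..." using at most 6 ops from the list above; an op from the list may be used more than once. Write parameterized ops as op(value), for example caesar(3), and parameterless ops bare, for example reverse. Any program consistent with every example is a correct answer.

caesar(19) | reverse | caesar(14) | drop_vowels | reverse | take(4)

Check, running the answer program on each example:
  "qfdwnkwbrb" -> "jywpgdpuku" -> "ukupdgpwyj" -> "iyidrudkmx" -> "ydrdkmx" -> "xmkdrdy" -> "xmkd"
  "hktpdd" -> "admiww" -> "wwimda" -> "kkwaro" -> "kkwr" -> "rwkk" -> "rwkk"
  "pyfyopna" -> "iryrhigt" -> "tgihryri" -> "huwvfmfw" -> "hwvfmfw" -> "wfmfvwh" -> "wfmf"
  "ykrirfnuef" -> "rdkbkygnxy" -> "yxngykbkdr" -> "mlbumypyrf" -> "mlbmypyrf" -> "frypymblm" -> "fryp"
  "wovejnq" -> "phoxcgj" -> "jgcxohp" -> "xuqlcvd" -> "xqlcvd" -> "dvclqx" -> "dvcl"
  "zzkbwyllzwwx" -> "ssdupreesppq" -> "qppseerpudss" -> "eddgssfdirgg" -> "ddgssfdrgg" -> "ggrdfssgdd" -> "ggrd"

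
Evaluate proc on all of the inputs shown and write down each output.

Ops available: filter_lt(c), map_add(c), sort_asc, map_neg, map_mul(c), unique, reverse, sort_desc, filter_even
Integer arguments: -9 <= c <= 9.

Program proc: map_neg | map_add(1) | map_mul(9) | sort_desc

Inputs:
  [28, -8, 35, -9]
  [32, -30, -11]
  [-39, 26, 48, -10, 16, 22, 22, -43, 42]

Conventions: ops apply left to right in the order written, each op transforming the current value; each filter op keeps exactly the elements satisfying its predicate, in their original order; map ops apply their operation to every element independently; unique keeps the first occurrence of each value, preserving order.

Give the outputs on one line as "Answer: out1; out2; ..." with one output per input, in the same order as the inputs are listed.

Execution, op by op:
  [28, -8, 35, -9] -> [-28, 8, -35, 9] -> [-27, 9, -34, 10] -> [-243, 81, -306, 90] -> [90, 81, -243, -306]
  [32, -30, -11] -> [-32, 30, 11] -> [-31, 31, 12] -> [-279, 279, 108] -> [279, 108, -279]
  [-39, 26, 48, -10, 16, 22, 22, -43, 42] -> [39, -26, -48, 10, -16, -22, -22, 43, -42] -> [40, -25, -47, 11, -15, -21, -21, 44, -41] -> [360, -225, -423, 99, -135, -189, -189, 396, -369] -> [396, 360, 99, -135, -189, -189, -225, -369, -423]

[90, 81, -243, -306]; [279, 108, -279]; [396, 360, 99, -135, -189, -189, -225, -369, -423]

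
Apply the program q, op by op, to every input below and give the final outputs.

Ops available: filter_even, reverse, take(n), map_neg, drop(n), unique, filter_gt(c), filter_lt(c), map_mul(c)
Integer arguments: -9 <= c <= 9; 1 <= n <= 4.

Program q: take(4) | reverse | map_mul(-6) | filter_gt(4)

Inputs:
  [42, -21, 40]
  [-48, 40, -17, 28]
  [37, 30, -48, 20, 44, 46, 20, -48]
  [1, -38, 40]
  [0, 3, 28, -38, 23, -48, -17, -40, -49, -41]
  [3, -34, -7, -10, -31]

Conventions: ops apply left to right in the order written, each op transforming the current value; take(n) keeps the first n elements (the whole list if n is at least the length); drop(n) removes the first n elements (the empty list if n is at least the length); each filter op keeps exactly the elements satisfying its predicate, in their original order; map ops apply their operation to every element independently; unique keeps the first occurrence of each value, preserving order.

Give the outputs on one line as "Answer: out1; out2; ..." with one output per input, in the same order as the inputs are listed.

[126]; [102, 288]; [288]; [228]; [228]; [60, 42, 204]

Execution, op by op:
  [42, -21, 40] -> [42, -21, 40] -> [40, -21, 42] -> [-240, 126, -252] -> [126]
  [-48, 40, -17, 28] -> [-48, 40, -17, 28] -> [28, -17, 40, -48] -> [-168, 102, -240, 288] -> [102, 288]
  [37, 30, -48, 20, 44, 46, 20, -48] -> [37, 30, -48, 20] -> [20, -48, 30, 37] -> [-120, 288, -180, -222] -> [288]
  [1, -38, 40] -> [1, -38, 40] -> [40, -38, 1] -> [-240, 228, -6] -> [228]
  [0, 3, 28, -38, 23, -48, -17, -40, -49, -41] -> [0, 3, 28, -38] -> [-38, 28, 3, 0] -> [228, -168, -18, 0] -> [228]
  [3, -34, -7, -10, -31] -> [3, -34, -7, -10] -> [-10, -7, -34, 3] -> [60, 42, 204, -18] -> [60, 42, 204]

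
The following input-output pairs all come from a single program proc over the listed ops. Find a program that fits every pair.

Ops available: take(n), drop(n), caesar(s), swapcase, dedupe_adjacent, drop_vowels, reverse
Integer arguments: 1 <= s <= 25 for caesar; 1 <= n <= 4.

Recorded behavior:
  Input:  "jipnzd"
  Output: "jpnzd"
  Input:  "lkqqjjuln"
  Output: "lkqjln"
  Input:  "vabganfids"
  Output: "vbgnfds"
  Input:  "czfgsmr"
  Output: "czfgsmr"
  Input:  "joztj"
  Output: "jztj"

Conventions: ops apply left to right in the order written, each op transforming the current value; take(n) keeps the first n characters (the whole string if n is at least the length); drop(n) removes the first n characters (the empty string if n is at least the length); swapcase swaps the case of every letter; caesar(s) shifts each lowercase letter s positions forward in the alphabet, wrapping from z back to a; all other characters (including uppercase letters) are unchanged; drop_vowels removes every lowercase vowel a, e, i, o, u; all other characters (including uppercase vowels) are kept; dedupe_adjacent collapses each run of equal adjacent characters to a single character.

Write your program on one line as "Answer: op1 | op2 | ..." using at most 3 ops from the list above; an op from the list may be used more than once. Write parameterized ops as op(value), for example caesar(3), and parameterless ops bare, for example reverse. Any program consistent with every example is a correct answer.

drop_vowels | dedupe_adjacent

Check, running the answer program on each example:
  "jipnzd" -> "jpnzd" -> "jpnzd"
  "lkqqjjuln" -> "lkqqjjln" -> "lkqjln"
  "vabganfids" -> "vbgnfds" -> "vbgnfds"
  "czfgsmr" -> "czfgsmr" -> "czfgsmr"
  "joztj" -> "jztj" -> "jztj"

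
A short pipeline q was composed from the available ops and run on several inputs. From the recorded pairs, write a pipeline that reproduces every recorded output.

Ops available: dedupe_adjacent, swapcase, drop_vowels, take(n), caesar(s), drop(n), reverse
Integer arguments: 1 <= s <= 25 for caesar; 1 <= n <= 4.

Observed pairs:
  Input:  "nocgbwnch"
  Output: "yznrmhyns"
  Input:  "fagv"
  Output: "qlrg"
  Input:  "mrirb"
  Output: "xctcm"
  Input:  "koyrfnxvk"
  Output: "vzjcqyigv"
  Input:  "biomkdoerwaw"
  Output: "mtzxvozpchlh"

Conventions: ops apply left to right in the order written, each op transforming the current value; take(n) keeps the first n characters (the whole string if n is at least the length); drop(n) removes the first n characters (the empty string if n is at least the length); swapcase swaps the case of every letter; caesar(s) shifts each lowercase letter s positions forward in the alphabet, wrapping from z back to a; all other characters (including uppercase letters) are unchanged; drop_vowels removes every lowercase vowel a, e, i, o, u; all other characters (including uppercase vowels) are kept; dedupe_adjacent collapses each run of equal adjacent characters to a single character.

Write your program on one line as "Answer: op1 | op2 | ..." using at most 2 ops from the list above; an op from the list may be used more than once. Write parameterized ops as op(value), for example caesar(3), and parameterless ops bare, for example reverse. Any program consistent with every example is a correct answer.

caesar(21) | caesar(16)

Check, running the answer program on each example:
  "nocgbwnch" -> "ijxbwrixc" -> "yznrmhyns"
  "fagv" -> "avbq" -> "qlrg"
  "mrirb" -> "hmdmw" -> "xctcm"
  "koyrfnxvk" -> "fjtmaisqf" -> "vzjcqyigv"
  "biomkdoerwaw" -> "wdjhfyjzmrvr" -> "mtzxvozpchlh"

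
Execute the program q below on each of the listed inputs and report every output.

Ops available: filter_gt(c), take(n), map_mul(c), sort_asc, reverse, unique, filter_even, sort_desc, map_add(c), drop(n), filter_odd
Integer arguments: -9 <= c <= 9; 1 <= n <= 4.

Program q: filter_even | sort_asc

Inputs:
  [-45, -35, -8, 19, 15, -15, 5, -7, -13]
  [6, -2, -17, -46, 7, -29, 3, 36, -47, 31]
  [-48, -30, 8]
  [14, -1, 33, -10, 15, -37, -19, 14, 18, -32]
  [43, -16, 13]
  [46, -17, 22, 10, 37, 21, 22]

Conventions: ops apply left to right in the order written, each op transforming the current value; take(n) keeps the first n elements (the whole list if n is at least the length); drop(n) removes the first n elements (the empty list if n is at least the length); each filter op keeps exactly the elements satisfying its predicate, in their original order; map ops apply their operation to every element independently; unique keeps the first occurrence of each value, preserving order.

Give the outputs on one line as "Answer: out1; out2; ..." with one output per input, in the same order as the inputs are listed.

[-8]; [-46, -2, 6, 36]; [-48, -30, 8]; [-32, -10, 14, 14, 18]; [-16]; [10, 22, 22, 46]

Execution, op by op:
  [-45, -35, -8, 19, 15, -15, 5, -7, -13] -> [-8] -> [-8]
  [6, -2, -17, -46, 7, -29, 3, 36, -47, 31] -> [6, -2, -46, 36] -> [-46, -2, 6, 36]
  [-48, -30, 8] -> [-48, -30, 8] -> [-48, -30, 8]
  [14, -1, 33, -10, 15, -37, -19, 14, 18, -32] -> [14, -10, 14, 18, -32] -> [-32, -10, 14, 14, 18]
  [43, -16, 13] -> [-16] -> [-16]
  [46, -17, 22, 10, 37, 21, 22] -> [46, 22, 10, 22] -> [10, 22, 22, 46]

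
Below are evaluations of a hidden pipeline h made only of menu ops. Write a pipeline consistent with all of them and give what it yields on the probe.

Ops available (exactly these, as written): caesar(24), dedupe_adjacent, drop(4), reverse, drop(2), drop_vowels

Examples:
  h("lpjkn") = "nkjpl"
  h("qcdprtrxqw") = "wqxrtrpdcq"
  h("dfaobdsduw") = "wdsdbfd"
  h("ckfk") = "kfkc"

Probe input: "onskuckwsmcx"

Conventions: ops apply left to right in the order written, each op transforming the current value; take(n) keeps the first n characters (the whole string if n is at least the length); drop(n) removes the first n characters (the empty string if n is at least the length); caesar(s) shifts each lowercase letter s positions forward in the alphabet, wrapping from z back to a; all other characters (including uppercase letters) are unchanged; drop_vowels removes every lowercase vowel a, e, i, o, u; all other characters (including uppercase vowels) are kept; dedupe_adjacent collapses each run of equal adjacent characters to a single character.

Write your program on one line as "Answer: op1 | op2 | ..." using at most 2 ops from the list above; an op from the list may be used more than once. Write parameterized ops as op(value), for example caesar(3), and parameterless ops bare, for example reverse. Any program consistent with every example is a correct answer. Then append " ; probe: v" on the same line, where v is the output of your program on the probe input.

reverse | drop_vowels ; probe: "xcmswkcksn"

Check, running the answer program on each example:
  "lpjkn" -> "nkjpl" -> "nkjpl"
  "qcdprtrxqw" -> "wqxrtrpdcq" -> "wqxrtrpdcq"
  "dfaobdsduw" -> "wudsdboafd" -> "wdsdbfd"
  "ckfk" -> "kfkc" -> "kfkc"
  probe: "onskuckwsmcx" -> "xcmswkcuksno" -> "xcmswkcksn"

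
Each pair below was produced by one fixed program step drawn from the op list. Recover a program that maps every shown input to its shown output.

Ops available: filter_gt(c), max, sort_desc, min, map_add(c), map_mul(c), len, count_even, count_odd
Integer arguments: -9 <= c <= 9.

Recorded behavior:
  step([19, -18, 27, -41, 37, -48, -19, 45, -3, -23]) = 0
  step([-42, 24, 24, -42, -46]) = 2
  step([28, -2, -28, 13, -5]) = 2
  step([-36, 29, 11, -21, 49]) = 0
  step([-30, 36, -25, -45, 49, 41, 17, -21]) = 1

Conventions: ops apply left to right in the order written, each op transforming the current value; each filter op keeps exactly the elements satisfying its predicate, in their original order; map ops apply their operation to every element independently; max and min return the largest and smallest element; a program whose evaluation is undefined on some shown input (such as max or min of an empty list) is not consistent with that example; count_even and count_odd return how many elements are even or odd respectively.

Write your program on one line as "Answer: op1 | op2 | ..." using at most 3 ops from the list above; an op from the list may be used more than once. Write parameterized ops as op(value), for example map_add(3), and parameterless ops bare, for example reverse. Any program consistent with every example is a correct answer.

sort_desc | filter_gt(-4) | count_even

Check, running the answer program on each example:
  [19, -18, 27, -41, 37, -48, -19, 45, -3, -23] -> [45, 37, 27, 19, -3, -18, -19, -23, -41, -48] -> [45, 37, 27, 19, -3] -> 0
  [-42, 24, 24, -42, -46] -> [24, 24, -42, -42, -46] -> [24, 24] -> 2
  [28, -2, -28, 13, -5] -> [28, 13, -2, -5, -28] -> [28, 13, -2] -> 2
  [-36, 29, 11, -21, 49] -> [49, 29, 11, -21, -36] -> [49, 29, 11] -> 0
  [-30, 36, -25, -45, 49, 41, 17, -21] -> [49, 41, 36, 17, -21, -25, -30, -45] -> [49, 41, 36, 17] -> 1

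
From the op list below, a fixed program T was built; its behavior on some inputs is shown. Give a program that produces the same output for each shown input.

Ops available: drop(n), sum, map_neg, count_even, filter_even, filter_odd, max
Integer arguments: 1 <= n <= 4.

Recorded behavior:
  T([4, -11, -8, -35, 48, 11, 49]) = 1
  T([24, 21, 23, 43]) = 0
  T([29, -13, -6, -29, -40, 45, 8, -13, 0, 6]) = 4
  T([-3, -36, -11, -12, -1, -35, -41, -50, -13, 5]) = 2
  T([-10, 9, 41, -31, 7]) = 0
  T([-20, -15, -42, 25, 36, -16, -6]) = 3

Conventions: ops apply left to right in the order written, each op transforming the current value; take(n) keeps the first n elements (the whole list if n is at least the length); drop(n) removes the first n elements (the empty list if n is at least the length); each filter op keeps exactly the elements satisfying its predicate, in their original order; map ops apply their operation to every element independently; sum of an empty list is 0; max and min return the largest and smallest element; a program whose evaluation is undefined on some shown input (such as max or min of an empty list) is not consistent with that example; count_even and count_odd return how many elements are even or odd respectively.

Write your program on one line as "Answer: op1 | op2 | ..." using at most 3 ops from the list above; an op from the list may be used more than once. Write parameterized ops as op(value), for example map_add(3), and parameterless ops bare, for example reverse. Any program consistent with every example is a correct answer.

drop(3) | count_even

Check, running the answer program on each example:
  [4, -11, -8, -35, 48, 11, 49] -> [-35, 48, 11, 49] -> 1
  [24, 21, 23, 43] -> [43] -> 0
  [29, -13, -6, -29, -40, 45, 8, -13, 0, 6] -> [-29, -40, 45, 8, -13, 0, 6] -> 4
  [-3, -36, -11, -12, -1, -35, -41, -50, -13, 5] -> [-12, -1, -35, -41, -50, -13, 5] -> 2
  [-10, 9, 41, -31, 7] -> [-31, 7] -> 0
  [-20, -15, -42, 25, 36, -16, -6] -> [25, 36, -16, -6] -> 3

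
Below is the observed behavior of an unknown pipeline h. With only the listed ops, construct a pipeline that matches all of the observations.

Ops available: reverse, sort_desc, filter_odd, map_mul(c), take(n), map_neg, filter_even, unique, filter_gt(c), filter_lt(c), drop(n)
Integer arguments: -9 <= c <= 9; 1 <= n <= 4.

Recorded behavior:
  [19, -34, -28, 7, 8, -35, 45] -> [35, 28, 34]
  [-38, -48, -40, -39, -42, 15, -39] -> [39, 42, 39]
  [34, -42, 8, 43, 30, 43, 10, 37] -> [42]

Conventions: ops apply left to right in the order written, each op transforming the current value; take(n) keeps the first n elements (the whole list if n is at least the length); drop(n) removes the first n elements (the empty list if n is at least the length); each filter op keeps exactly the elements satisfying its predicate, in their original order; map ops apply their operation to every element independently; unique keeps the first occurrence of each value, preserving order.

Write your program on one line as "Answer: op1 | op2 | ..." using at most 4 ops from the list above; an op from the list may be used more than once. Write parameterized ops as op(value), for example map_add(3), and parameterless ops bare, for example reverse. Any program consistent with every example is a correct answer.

reverse | filter_lt(-4) | map_neg | take(3)

Check, running the answer program on each example:
  [19, -34, -28, 7, 8, -35, 45] -> [45, -35, 8, 7, -28, -34, 19] -> [-35, -28, -34] -> [35, 28, 34] -> [35, 28, 34]
  [-38, -48, -40, -39, -42, 15, -39] -> [-39, 15, -42, -39, -40, -48, -38] -> [-39, -42, -39, -40, -48, -38] -> [39, 42, 39, 40, 48, 38] -> [39, 42, 39]
  [34, -42, 8, 43, 30, 43, 10, 37] -> [37, 10, 43, 30, 43, 8, -42, 34] -> [-42] -> [42] -> [42]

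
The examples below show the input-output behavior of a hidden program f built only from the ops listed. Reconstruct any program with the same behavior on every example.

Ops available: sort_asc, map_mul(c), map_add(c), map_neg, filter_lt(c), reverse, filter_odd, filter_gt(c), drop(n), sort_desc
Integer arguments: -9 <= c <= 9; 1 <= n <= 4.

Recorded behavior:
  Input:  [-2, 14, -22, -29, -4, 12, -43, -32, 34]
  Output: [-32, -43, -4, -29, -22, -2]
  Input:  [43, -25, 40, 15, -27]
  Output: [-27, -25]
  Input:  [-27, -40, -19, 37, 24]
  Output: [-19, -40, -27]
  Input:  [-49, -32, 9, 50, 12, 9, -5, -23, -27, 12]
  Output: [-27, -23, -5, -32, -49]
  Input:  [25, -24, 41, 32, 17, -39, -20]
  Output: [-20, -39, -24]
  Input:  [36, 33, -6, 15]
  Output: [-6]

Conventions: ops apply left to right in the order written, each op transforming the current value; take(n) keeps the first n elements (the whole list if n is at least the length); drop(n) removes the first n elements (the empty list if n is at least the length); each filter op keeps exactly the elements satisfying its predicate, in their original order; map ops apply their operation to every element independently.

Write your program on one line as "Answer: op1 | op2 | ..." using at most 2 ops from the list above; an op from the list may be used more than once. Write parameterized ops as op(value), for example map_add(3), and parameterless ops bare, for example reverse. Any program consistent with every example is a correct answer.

reverse | filter_lt(7)

Check, running the answer program on each example:
  [-2, 14, -22, -29, -4, 12, -43, -32, 34] -> [34, -32, -43, 12, -4, -29, -22, 14, -2] -> [-32, -43, -4, -29, -22, -2]
  [43, -25, 40, 15, -27] -> [-27, 15, 40, -25, 43] -> [-27, -25]
  [-27, -40, -19, 37, 24] -> [24, 37, -19, -40, -27] -> [-19, -40, -27]
  [-49, -32, 9, 50, 12, 9, -5, -23, -27, 12] -> [12, -27, -23, -5, 9, 12, 50, 9, -32, -49] -> [-27, -23, -5, -32, -49]
  [25, -24, 41, 32, 17, -39, -20] -> [-20, -39, 17, 32, 41, -24, 25] -> [-20, -39, -24]
  [36, 33, -6, 15] -> [15, -6, 33, 36] -> [-6]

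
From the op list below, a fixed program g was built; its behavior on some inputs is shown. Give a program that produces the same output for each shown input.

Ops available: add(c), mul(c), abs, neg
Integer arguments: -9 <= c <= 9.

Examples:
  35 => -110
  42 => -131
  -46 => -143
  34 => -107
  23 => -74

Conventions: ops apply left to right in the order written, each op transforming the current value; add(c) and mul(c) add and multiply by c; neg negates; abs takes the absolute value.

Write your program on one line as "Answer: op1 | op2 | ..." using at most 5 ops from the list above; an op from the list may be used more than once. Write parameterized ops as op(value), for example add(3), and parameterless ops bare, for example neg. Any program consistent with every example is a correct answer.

neg | mul(-3) | abs | add(5) | neg

Check, running the answer program on each example:
  35 -> -35 -> 105 -> 105 -> 110 -> -110
  42 -> -42 -> 126 -> 126 -> 131 -> -131
  -46 -> 46 -> -138 -> 138 -> 143 -> -143
  34 -> -34 -> 102 -> 102 -> 107 -> -107
  23 -> -23 -> 69 -> 69 -> 74 -> -74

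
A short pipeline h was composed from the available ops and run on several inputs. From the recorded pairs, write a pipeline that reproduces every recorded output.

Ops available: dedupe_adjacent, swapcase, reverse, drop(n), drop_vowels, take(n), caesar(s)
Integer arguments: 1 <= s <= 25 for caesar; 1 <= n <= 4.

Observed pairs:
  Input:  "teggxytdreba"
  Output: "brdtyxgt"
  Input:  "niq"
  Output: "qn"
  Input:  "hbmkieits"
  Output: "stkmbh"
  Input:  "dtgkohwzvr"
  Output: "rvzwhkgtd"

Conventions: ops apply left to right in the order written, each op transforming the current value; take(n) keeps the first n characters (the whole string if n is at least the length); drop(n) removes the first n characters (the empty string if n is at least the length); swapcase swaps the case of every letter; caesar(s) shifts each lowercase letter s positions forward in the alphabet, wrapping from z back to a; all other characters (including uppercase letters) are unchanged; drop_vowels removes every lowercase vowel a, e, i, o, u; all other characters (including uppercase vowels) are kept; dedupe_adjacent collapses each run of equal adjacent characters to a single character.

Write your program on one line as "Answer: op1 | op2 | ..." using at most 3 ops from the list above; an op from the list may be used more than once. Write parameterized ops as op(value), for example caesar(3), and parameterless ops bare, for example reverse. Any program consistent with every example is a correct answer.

dedupe_adjacent | drop_vowels | reverse

Check, running the answer program on each example:
  "teggxytdreba" -> "tegxytdreba" -> "tgxytdrb" -> "brdtyxgt"
  "niq" -> "niq" -> "nq" -> "qn"
  "hbmkieits" -> "hbmkieits" -> "hbmkts" -> "stkmbh"
  "dtgkohwzvr" -> "dtgkohwzvr" -> "dtgkhwzvr" -> "rvzwhkgtd"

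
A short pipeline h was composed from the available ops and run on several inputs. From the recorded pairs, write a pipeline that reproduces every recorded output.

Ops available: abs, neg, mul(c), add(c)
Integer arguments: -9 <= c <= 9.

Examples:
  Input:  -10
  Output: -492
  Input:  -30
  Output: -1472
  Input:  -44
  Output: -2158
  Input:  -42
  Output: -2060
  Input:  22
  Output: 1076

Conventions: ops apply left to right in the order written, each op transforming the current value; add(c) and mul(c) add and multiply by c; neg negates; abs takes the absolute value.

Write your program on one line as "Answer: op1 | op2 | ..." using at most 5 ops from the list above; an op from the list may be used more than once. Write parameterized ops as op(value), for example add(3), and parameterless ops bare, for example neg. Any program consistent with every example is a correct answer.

mul(-7) | mul(-7) | add(-6) | add(4)

Check, running the answer program on each example:
  -10 -> 70 -> -490 -> -496 -> -492
  -30 -> 210 -> -1470 -> -1476 -> -1472
  -44 -> 308 -> -2156 -> -2162 -> -2158
  -42 -> 294 -> -2058 -> -2064 -> -2060
  22 -> -154 -> 1078 -> 1072 -> 1076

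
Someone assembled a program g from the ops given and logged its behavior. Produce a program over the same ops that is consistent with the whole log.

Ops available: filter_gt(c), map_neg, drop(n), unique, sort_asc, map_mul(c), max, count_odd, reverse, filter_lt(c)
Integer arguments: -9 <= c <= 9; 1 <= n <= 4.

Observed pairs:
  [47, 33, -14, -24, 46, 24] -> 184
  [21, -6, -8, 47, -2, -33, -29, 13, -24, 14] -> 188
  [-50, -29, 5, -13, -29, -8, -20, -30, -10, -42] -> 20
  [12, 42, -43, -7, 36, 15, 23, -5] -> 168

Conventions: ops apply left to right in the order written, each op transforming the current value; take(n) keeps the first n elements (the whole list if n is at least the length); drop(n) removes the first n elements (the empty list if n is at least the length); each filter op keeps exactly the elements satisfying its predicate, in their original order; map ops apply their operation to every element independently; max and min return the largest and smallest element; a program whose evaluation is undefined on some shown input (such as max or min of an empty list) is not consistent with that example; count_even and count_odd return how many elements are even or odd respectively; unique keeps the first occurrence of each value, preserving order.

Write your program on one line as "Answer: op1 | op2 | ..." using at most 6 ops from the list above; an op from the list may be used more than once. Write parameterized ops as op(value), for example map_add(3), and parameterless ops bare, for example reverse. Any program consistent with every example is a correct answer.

drop(1) | map_mul(4) | unique | filter_gt(-6) | max

Check, running the answer program on each example:
  [47, 33, -14, -24, 46, 24] -> [33, -14, -24, 46, 24] -> [132, -56, -96, 184, 96] -> [132, -56, -96, 184, 96] -> [132, 184, 96] -> 184
  [21, -6, -8, 47, -2, -33, -29, 13, -24, 14] -> [-6, -8, 47, -2, -33, -29, 13, -24, 14] -> [-24, -32, 188, -8, -132, -116, 52, -96, 56] -> [-24, -32, 188, -8, -132, -116, 52, -96, 56] -> [188, 52, 56] -> 188
  [-50, -29, 5, -13, -29, -8, -20, -30, -10, -42] -> [-29, 5, -13, -29, -8, -20, -30, -10, -42] -> [-116, 20, -52, -116, -32, -80, -120, -40, -168] -> [-116, 20, -52, -32, -80, -120, -40, -168] -> [20] -> 20
  [12, 42, -43, -7, 36, 15, 23, -5] -> [42, -43, -7, 36, 15, 23, -5] -> [168, -172, -28, 144, 60, 92, -20] -> [168, -172, -28, 144, 60, 92, -20] -> [168, 144, 60, 92] -> 168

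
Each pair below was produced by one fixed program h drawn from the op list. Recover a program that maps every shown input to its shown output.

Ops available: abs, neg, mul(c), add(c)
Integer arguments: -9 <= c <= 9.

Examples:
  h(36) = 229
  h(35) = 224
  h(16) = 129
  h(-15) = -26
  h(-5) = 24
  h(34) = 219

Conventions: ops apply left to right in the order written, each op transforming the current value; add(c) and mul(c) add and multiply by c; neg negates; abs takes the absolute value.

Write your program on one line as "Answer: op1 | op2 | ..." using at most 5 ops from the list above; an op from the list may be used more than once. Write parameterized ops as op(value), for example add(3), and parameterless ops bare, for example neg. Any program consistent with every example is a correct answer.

add(9) | neg | mul(-5) | add(4)

Check, running the answer program on each example:
  36 -> 45 -> -45 -> 225 -> 229
  35 -> 44 -> -44 -> 220 -> 224
  16 -> 25 -> -25 -> 125 -> 129
  -15 -> -6 -> 6 -> -30 -> -26
  -5 -> 4 -> -4 -> 20 -> 24
  34 -> 43 -> -43 -> 215 -> 219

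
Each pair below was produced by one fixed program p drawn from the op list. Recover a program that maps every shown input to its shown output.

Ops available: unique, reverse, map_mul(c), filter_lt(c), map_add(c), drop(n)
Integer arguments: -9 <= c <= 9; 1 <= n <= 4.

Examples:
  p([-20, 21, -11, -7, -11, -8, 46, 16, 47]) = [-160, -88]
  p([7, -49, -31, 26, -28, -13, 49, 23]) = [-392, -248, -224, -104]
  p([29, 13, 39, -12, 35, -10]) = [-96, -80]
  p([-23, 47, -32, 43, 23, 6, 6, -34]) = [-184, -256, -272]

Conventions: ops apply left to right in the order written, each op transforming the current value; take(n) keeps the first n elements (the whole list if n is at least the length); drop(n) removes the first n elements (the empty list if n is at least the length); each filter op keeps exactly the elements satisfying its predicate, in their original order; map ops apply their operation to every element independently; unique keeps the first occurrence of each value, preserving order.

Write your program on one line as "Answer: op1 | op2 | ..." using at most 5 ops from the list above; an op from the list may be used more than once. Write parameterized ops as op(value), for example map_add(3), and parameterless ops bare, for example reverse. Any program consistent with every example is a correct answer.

filter_lt(4) | filter_lt(-8) | unique | map_mul(8)

Check, running the answer program on each example:
  [-20, 21, -11, -7, -11, -8, 46, 16, 47] -> [-20, -11, -7, -11, -8] -> [-20, -11, -11] -> [-20, -11] -> [-160, -88]
  [7, -49, -31, 26, -28, -13, 49, 23] -> [-49, -31, -28, -13] -> [-49, -31, -28, -13] -> [-49, -31, -28, -13] -> [-392, -248, -224, -104]
  [29, 13, 39, -12, 35, -10] -> [-12, -10] -> [-12, -10] -> [-12, -10] -> [-96, -80]
  [-23, 47, -32, 43, 23, 6, 6, -34] -> [-23, -32, -34] -> [-23, -32, -34] -> [-23, -32, -34] -> [-184, -256, -272]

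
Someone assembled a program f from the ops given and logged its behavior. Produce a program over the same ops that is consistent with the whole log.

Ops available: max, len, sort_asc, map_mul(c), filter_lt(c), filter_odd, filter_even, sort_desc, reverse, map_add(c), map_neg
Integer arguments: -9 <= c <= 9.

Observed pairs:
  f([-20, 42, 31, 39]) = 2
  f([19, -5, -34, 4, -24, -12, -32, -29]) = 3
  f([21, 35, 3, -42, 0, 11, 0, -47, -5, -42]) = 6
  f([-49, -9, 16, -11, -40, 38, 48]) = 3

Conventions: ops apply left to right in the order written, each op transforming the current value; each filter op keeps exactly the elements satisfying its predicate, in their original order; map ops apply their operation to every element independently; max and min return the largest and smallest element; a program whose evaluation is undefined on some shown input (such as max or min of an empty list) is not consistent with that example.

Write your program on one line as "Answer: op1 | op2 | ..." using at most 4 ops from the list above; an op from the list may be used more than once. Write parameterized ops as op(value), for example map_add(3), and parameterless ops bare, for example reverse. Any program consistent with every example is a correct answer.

map_add(1) | map_add(-5) | filter_odd | len

Check, running the answer program on each example:
  [-20, 42, 31, 39] -> [-19, 43, 32, 40] -> [-24, 38, 27, 35] -> [27, 35] -> 2
  [19, -5, -34, 4, -24, -12, -32, -29] -> [20, -4, -33, 5, -23, -11, -31, -28] -> [15, -9, -38, 0, -28, -16, -36, -33] -> [15, -9, -33] -> 3
  [21, 35, 3, -42, 0, 11, 0, -47, -5, -42] -> [22, 36, 4, -41, 1, 12, 1, -46, -4, -41] -> [17, 31, -1, -46, -4, 7, -4, -51, -9, -46] -> [17, 31, -1, 7, -51, -9] -> 6
  [-49, -9, 16, -11, -40, 38, 48] -> [-48, -8, 17, -10, -39, 39, 49] -> [-53, -13, 12, -15, -44, 34, 44] -> [-53, -13, -15] -> 3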